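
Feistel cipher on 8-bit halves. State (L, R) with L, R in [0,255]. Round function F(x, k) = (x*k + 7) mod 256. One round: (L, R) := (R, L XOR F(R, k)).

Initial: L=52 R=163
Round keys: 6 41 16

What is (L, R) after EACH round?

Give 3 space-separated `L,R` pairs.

Round 1 (k=6): L=163 R=237
Round 2 (k=41): L=237 R=95
Round 3 (k=16): L=95 R=26

Answer: 163,237 237,95 95,26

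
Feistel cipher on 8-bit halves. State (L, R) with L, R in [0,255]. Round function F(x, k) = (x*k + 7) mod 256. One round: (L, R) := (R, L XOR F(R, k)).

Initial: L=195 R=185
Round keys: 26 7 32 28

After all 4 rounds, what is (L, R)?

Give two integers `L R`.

Round 1 (k=26): L=185 R=18
Round 2 (k=7): L=18 R=60
Round 3 (k=32): L=60 R=149
Round 4 (k=28): L=149 R=111

Answer: 149 111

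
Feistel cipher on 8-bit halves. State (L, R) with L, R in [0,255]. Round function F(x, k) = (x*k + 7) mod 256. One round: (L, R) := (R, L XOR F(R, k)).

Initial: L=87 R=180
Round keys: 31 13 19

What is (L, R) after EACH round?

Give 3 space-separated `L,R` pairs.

Answer: 180,132 132,15 15,160

Derivation:
Round 1 (k=31): L=180 R=132
Round 2 (k=13): L=132 R=15
Round 3 (k=19): L=15 R=160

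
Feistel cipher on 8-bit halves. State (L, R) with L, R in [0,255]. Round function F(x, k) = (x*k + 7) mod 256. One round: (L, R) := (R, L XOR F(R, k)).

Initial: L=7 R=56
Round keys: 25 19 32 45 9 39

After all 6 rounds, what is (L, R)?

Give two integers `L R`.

Answer: 3 81

Derivation:
Round 1 (k=25): L=56 R=120
Round 2 (k=19): L=120 R=215
Round 3 (k=32): L=215 R=159
Round 4 (k=45): L=159 R=45
Round 5 (k=9): L=45 R=3
Round 6 (k=39): L=3 R=81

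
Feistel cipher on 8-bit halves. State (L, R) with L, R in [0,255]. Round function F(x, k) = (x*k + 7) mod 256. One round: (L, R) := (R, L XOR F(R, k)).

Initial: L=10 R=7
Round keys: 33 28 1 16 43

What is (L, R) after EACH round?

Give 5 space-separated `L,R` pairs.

Round 1 (k=33): L=7 R=228
Round 2 (k=28): L=228 R=240
Round 3 (k=1): L=240 R=19
Round 4 (k=16): L=19 R=199
Round 5 (k=43): L=199 R=103

Answer: 7,228 228,240 240,19 19,199 199,103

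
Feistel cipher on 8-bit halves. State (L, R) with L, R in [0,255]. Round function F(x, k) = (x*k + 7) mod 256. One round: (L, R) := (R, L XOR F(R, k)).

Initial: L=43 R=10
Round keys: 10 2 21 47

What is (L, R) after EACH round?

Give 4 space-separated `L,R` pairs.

Answer: 10,64 64,141 141,216 216,34

Derivation:
Round 1 (k=10): L=10 R=64
Round 2 (k=2): L=64 R=141
Round 3 (k=21): L=141 R=216
Round 4 (k=47): L=216 R=34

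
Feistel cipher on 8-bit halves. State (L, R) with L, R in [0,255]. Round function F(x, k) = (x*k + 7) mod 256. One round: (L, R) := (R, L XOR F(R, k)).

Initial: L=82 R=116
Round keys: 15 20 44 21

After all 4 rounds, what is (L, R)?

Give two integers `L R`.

Round 1 (k=15): L=116 R=129
Round 2 (k=20): L=129 R=111
Round 3 (k=44): L=111 R=154
Round 4 (k=21): L=154 R=198

Answer: 154 198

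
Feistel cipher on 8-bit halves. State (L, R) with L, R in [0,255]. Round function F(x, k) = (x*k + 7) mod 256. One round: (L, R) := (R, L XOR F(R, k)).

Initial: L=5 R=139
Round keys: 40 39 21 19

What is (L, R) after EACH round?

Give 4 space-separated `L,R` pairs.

Round 1 (k=40): L=139 R=186
Round 2 (k=39): L=186 R=214
Round 3 (k=21): L=214 R=47
Round 4 (k=19): L=47 R=82

Answer: 139,186 186,214 214,47 47,82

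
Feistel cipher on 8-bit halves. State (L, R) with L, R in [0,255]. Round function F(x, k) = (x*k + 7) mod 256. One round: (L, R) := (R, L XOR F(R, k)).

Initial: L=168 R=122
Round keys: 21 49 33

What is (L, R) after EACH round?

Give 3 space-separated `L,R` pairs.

Answer: 122,161 161,162 162,72

Derivation:
Round 1 (k=21): L=122 R=161
Round 2 (k=49): L=161 R=162
Round 3 (k=33): L=162 R=72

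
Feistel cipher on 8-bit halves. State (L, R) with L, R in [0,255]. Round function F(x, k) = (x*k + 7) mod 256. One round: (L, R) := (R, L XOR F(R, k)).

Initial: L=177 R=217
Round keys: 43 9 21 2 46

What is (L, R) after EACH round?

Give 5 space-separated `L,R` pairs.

Round 1 (k=43): L=217 R=203
Round 2 (k=9): L=203 R=243
Round 3 (k=21): L=243 R=61
Round 4 (k=2): L=61 R=114
Round 5 (k=46): L=114 R=190

Answer: 217,203 203,243 243,61 61,114 114,190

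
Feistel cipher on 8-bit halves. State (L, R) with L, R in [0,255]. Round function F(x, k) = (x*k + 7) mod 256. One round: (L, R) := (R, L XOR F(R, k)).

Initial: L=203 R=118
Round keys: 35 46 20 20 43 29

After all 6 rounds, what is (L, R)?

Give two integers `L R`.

Round 1 (k=35): L=118 R=226
Round 2 (k=46): L=226 R=213
Round 3 (k=20): L=213 R=73
Round 4 (k=20): L=73 R=110
Round 5 (k=43): L=110 R=200
Round 6 (k=29): L=200 R=193

Answer: 200 193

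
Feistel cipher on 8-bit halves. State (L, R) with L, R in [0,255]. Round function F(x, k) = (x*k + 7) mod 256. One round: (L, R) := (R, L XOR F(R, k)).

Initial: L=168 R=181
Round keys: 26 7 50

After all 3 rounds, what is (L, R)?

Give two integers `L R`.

Round 1 (k=26): L=181 R=193
Round 2 (k=7): L=193 R=251
Round 3 (k=50): L=251 R=204

Answer: 251 204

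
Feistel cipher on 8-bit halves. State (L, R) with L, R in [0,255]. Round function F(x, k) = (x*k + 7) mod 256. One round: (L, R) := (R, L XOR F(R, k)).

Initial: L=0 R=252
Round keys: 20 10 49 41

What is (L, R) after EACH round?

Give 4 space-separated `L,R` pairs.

Answer: 252,183 183,209 209,191 191,79

Derivation:
Round 1 (k=20): L=252 R=183
Round 2 (k=10): L=183 R=209
Round 3 (k=49): L=209 R=191
Round 4 (k=41): L=191 R=79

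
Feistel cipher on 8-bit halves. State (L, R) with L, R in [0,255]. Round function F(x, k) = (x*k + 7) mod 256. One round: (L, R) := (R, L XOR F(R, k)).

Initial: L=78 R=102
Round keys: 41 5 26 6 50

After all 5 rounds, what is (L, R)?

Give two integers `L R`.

Round 1 (k=41): L=102 R=19
Round 2 (k=5): L=19 R=0
Round 3 (k=26): L=0 R=20
Round 4 (k=6): L=20 R=127
Round 5 (k=50): L=127 R=193

Answer: 127 193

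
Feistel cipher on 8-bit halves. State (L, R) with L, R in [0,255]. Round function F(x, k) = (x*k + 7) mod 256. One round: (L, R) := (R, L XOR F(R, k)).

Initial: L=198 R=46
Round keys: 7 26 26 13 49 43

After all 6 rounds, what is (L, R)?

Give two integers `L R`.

Round 1 (k=7): L=46 R=143
Round 2 (k=26): L=143 R=163
Round 3 (k=26): L=163 R=26
Round 4 (k=13): L=26 R=250
Round 5 (k=49): L=250 R=251
Round 6 (k=43): L=251 R=202

Answer: 251 202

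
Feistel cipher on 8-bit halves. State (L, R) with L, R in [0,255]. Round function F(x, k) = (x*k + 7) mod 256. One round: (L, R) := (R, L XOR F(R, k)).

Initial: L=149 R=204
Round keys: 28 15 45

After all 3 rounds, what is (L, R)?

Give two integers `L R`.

Answer: 169 126

Derivation:
Round 1 (k=28): L=204 R=194
Round 2 (k=15): L=194 R=169
Round 3 (k=45): L=169 R=126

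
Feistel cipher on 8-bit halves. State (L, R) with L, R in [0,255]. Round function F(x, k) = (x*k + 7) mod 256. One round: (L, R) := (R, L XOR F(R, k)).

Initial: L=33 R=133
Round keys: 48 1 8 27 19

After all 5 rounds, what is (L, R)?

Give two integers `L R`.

Answer: 138 84

Derivation:
Round 1 (k=48): L=133 R=214
Round 2 (k=1): L=214 R=88
Round 3 (k=8): L=88 R=17
Round 4 (k=27): L=17 R=138
Round 5 (k=19): L=138 R=84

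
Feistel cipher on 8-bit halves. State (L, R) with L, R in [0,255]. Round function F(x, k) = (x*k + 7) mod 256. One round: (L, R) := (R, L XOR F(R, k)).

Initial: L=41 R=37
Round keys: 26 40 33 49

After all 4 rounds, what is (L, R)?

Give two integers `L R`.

Answer: 137 98

Derivation:
Round 1 (k=26): L=37 R=224
Round 2 (k=40): L=224 R=34
Round 3 (k=33): L=34 R=137
Round 4 (k=49): L=137 R=98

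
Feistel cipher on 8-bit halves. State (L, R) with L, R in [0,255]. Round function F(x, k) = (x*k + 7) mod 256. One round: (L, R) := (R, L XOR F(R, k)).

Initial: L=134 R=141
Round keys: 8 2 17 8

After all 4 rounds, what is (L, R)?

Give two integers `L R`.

Answer: 114 195

Derivation:
Round 1 (k=8): L=141 R=233
Round 2 (k=2): L=233 R=84
Round 3 (k=17): L=84 R=114
Round 4 (k=8): L=114 R=195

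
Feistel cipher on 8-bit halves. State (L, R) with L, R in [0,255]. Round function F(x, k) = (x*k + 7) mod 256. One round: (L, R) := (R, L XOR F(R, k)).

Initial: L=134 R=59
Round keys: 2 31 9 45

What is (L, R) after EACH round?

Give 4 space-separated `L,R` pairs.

Answer: 59,251 251,87 87,237 237,231

Derivation:
Round 1 (k=2): L=59 R=251
Round 2 (k=31): L=251 R=87
Round 3 (k=9): L=87 R=237
Round 4 (k=45): L=237 R=231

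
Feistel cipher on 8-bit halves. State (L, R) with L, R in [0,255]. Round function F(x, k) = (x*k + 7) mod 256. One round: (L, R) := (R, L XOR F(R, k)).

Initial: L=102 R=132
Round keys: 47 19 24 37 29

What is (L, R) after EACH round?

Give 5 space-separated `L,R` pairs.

Answer: 132,37 37,66 66,18 18,227 227,172

Derivation:
Round 1 (k=47): L=132 R=37
Round 2 (k=19): L=37 R=66
Round 3 (k=24): L=66 R=18
Round 4 (k=37): L=18 R=227
Round 5 (k=29): L=227 R=172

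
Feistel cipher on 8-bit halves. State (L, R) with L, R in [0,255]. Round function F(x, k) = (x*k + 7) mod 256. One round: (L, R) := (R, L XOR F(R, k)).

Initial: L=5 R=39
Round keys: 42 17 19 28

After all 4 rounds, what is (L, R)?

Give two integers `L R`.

Answer: 183 195

Derivation:
Round 1 (k=42): L=39 R=104
Round 2 (k=17): L=104 R=200
Round 3 (k=19): L=200 R=183
Round 4 (k=28): L=183 R=195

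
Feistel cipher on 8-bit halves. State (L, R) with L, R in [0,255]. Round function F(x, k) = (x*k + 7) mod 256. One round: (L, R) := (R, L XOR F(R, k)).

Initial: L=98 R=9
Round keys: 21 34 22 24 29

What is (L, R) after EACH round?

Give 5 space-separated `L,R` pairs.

Round 1 (k=21): L=9 R=166
Round 2 (k=34): L=166 R=26
Round 3 (k=22): L=26 R=229
Round 4 (k=24): L=229 R=101
Round 5 (k=29): L=101 R=157

Answer: 9,166 166,26 26,229 229,101 101,157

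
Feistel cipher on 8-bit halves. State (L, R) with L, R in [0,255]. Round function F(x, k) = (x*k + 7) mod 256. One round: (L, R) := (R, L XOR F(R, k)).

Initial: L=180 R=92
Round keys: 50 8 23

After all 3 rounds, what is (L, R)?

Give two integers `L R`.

Answer: 3 7

Derivation:
Round 1 (k=50): L=92 R=75
Round 2 (k=8): L=75 R=3
Round 3 (k=23): L=3 R=7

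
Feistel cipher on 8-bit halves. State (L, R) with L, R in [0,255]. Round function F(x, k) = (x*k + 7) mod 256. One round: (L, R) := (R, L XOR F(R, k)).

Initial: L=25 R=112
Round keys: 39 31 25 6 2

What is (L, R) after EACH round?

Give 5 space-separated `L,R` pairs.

Answer: 112,14 14,201 201,166 166,34 34,237

Derivation:
Round 1 (k=39): L=112 R=14
Round 2 (k=31): L=14 R=201
Round 3 (k=25): L=201 R=166
Round 4 (k=6): L=166 R=34
Round 5 (k=2): L=34 R=237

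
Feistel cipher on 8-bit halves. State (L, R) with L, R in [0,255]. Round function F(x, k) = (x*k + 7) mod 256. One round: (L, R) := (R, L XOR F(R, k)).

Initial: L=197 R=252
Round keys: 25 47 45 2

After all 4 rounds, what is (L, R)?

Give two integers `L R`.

Round 1 (k=25): L=252 R=102
Round 2 (k=47): L=102 R=61
Round 3 (k=45): L=61 R=166
Round 4 (k=2): L=166 R=110

Answer: 166 110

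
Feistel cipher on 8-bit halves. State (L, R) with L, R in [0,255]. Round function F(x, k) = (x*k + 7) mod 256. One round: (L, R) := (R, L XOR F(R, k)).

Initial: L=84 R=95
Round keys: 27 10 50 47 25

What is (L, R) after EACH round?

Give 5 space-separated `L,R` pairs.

Answer: 95,88 88,40 40,143 143,96 96,232

Derivation:
Round 1 (k=27): L=95 R=88
Round 2 (k=10): L=88 R=40
Round 3 (k=50): L=40 R=143
Round 4 (k=47): L=143 R=96
Round 5 (k=25): L=96 R=232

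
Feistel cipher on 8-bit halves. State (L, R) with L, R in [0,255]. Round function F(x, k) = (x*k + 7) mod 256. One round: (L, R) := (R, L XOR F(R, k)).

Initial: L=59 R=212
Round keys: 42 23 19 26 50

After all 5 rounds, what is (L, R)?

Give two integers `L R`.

Round 1 (k=42): L=212 R=244
Round 2 (k=23): L=244 R=39
Round 3 (k=19): L=39 R=24
Round 4 (k=26): L=24 R=80
Round 5 (k=50): L=80 R=191

Answer: 80 191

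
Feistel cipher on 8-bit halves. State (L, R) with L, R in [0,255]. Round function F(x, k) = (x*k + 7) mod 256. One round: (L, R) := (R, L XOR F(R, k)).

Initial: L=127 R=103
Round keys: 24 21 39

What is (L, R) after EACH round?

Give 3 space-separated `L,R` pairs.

Answer: 103,208 208,112 112,199

Derivation:
Round 1 (k=24): L=103 R=208
Round 2 (k=21): L=208 R=112
Round 3 (k=39): L=112 R=199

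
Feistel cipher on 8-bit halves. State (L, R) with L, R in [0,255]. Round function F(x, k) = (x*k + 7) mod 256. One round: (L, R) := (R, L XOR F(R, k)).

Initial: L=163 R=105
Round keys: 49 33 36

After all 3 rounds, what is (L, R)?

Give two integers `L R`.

Answer: 131 240

Derivation:
Round 1 (k=49): L=105 R=131
Round 2 (k=33): L=131 R=131
Round 3 (k=36): L=131 R=240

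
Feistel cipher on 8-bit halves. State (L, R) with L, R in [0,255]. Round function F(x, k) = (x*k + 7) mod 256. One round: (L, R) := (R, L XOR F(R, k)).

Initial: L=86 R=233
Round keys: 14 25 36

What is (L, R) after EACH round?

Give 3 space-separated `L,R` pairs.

Answer: 233,147 147,139 139,0

Derivation:
Round 1 (k=14): L=233 R=147
Round 2 (k=25): L=147 R=139
Round 3 (k=36): L=139 R=0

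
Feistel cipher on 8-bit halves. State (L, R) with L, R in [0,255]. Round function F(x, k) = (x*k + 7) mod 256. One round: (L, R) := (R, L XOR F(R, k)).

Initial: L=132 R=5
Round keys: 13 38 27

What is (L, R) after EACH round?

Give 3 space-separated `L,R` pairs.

Answer: 5,204 204,74 74,25

Derivation:
Round 1 (k=13): L=5 R=204
Round 2 (k=38): L=204 R=74
Round 3 (k=27): L=74 R=25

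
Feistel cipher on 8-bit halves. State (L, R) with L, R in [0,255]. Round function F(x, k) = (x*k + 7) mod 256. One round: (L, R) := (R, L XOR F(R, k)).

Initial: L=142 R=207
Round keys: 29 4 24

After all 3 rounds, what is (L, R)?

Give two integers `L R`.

Round 1 (k=29): L=207 R=244
Round 2 (k=4): L=244 R=24
Round 3 (k=24): L=24 R=179

Answer: 24 179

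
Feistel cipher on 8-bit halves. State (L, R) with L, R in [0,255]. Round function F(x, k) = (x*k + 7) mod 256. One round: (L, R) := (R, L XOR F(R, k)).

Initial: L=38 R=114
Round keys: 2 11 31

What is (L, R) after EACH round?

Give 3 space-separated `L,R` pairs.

Answer: 114,205 205,164 164,46

Derivation:
Round 1 (k=2): L=114 R=205
Round 2 (k=11): L=205 R=164
Round 3 (k=31): L=164 R=46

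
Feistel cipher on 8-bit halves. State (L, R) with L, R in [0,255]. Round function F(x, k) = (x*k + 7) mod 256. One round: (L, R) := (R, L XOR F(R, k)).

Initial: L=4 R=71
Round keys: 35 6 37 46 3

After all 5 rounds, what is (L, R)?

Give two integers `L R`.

Answer: 233 45

Derivation:
Round 1 (k=35): L=71 R=184
Round 2 (k=6): L=184 R=16
Round 3 (k=37): L=16 R=239
Round 4 (k=46): L=239 R=233
Round 5 (k=3): L=233 R=45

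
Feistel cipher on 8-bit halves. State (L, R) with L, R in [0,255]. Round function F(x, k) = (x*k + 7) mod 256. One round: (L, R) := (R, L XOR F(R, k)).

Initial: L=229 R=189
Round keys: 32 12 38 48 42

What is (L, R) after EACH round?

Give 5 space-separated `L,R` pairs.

Round 1 (k=32): L=189 R=66
Round 2 (k=12): L=66 R=162
Round 3 (k=38): L=162 R=81
Round 4 (k=48): L=81 R=149
Round 5 (k=42): L=149 R=40

Answer: 189,66 66,162 162,81 81,149 149,40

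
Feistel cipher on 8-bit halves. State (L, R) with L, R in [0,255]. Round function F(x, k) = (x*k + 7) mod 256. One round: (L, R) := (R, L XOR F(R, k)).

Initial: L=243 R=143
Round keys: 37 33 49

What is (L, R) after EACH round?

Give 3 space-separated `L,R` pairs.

Round 1 (k=37): L=143 R=65
Round 2 (k=33): L=65 R=231
Round 3 (k=49): L=231 R=127

Answer: 143,65 65,231 231,127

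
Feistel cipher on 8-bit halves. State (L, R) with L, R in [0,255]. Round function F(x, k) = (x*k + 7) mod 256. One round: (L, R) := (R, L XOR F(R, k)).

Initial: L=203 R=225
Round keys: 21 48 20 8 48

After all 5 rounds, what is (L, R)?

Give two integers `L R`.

Round 1 (k=21): L=225 R=183
Round 2 (k=48): L=183 R=182
Round 3 (k=20): L=182 R=136
Round 4 (k=8): L=136 R=241
Round 5 (k=48): L=241 R=191

Answer: 241 191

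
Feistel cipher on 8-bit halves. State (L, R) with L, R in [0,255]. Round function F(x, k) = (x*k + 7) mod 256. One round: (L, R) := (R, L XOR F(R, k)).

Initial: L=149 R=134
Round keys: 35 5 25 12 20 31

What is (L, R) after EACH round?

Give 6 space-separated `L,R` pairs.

Answer: 134,204 204,133 133,200 200,226 226,103 103,98

Derivation:
Round 1 (k=35): L=134 R=204
Round 2 (k=5): L=204 R=133
Round 3 (k=25): L=133 R=200
Round 4 (k=12): L=200 R=226
Round 5 (k=20): L=226 R=103
Round 6 (k=31): L=103 R=98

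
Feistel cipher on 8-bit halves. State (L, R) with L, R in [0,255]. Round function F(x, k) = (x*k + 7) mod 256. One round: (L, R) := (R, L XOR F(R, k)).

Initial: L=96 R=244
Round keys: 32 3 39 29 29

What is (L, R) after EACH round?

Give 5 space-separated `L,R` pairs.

Round 1 (k=32): L=244 R=231
Round 2 (k=3): L=231 R=72
Round 3 (k=39): L=72 R=24
Round 4 (k=29): L=24 R=247
Round 5 (k=29): L=247 R=26

Answer: 244,231 231,72 72,24 24,247 247,26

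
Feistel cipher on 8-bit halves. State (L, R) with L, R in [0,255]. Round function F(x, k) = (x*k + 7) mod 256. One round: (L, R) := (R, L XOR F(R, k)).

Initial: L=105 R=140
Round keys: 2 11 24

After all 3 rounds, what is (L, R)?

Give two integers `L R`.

Answer: 149 137

Derivation:
Round 1 (k=2): L=140 R=118
Round 2 (k=11): L=118 R=149
Round 3 (k=24): L=149 R=137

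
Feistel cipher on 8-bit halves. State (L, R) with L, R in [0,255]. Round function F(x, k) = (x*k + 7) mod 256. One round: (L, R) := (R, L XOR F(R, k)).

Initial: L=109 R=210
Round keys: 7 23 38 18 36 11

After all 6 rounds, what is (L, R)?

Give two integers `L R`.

Answer: 42 137

Derivation:
Round 1 (k=7): L=210 R=168
Round 2 (k=23): L=168 R=205
Round 3 (k=38): L=205 R=221
Round 4 (k=18): L=221 R=92
Round 5 (k=36): L=92 R=42
Round 6 (k=11): L=42 R=137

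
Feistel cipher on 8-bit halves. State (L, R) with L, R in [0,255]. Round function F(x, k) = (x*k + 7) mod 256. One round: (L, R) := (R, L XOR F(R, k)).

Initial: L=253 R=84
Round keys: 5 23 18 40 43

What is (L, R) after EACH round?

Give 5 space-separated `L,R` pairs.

Round 1 (k=5): L=84 R=86
Round 2 (k=23): L=86 R=149
Round 3 (k=18): L=149 R=215
Round 4 (k=40): L=215 R=10
Round 5 (k=43): L=10 R=98

Answer: 84,86 86,149 149,215 215,10 10,98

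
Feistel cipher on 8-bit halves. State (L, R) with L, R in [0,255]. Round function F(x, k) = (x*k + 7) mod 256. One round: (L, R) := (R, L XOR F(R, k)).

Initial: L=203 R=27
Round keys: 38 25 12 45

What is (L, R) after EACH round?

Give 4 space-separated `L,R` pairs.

Round 1 (k=38): L=27 R=194
Round 2 (k=25): L=194 R=226
Round 3 (k=12): L=226 R=93
Round 4 (k=45): L=93 R=130

Answer: 27,194 194,226 226,93 93,130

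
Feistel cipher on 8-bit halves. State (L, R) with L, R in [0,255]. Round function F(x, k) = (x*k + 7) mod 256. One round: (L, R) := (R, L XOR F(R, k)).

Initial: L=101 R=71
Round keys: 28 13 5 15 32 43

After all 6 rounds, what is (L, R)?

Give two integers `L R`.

Round 1 (k=28): L=71 R=174
Round 2 (k=13): L=174 R=154
Round 3 (k=5): L=154 R=167
Round 4 (k=15): L=167 R=74
Round 5 (k=32): L=74 R=224
Round 6 (k=43): L=224 R=237

Answer: 224 237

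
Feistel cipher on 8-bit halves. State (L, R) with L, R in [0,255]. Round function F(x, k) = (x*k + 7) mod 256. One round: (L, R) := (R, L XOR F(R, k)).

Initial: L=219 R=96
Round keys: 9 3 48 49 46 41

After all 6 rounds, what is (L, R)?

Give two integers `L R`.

Round 1 (k=9): L=96 R=188
Round 2 (k=3): L=188 R=91
Round 3 (k=48): L=91 R=171
Round 4 (k=49): L=171 R=153
Round 5 (k=46): L=153 R=46
Round 6 (k=41): L=46 R=252

Answer: 46 252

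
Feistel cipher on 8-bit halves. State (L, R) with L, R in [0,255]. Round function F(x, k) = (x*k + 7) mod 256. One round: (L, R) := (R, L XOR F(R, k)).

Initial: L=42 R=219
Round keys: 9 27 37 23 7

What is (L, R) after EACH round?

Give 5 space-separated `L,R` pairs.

Round 1 (k=9): L=219 R=144
Round 2 (k=27): L=144 R=236
Round 3 (k=37): L=236 R=179
Round 4 (k=23): L=179 R=240
Round 5 (k=7): L=240 R=36

Answer: 219,144 144,236 236,179 179,240 240,36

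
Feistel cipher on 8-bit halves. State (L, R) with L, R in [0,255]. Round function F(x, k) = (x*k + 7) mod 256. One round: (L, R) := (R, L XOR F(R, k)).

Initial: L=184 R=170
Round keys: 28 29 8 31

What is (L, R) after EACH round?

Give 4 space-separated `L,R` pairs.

Round 1 (k=28): L=170 R=39
Round 2 (k=29): L=39 R=216
Round 3 (k=8): L=216 R=224
Round 4 (k=31): L=224 R=255

Answer: 170,39 39,216 216,224 224,255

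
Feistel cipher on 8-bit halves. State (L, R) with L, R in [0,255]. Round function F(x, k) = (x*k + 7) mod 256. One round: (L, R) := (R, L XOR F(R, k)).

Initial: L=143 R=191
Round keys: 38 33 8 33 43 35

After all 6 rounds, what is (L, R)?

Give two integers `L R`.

Round 1 (k=38): L=191 R=238
Round 2 (k=33): L=238 R=10
Round 3 (k=8): L=10 R=185
Round 4 (k=33): L=185 R=234
Round 5 (k=43): L=234 R=236
Round 6 (k=35): L=236 R=161

Answer: 236 161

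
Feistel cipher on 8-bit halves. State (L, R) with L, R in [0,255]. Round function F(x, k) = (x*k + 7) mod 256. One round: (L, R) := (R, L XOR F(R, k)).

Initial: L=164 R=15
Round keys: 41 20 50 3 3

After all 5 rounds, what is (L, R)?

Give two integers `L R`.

Round 1 (k=41): L=15 R=202
Round 2 (k=20): L=202 R=192
Round 3 (k=50): L=192 R=77
Round 4 (k=3): L=77 R=46
Round 5 (k=3): L=46 R=220

Answer: 46 220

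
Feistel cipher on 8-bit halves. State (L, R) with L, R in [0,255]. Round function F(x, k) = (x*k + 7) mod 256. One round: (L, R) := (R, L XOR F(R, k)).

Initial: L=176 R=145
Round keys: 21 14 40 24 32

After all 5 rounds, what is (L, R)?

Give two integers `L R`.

Round 1 (k=21): L=145 R=92
Round 2 (k=14): L=92 R=158
Round 3 (k=40): L=158 R=235
Round 4 (k=24): L=235 R=145
Round 5 (k=32): L=145 R=204

Answer: 145 204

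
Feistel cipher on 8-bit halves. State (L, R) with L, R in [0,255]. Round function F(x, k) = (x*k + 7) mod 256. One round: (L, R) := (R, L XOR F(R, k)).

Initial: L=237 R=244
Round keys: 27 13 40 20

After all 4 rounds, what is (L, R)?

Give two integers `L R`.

Round 1 (k=27): L=244 R=46
Round 2 (k=13): L=46 R=169
Round 3 (k=40): L=169 R=65
Round 4 (k=20): L=65 R=178

Answer: 65 178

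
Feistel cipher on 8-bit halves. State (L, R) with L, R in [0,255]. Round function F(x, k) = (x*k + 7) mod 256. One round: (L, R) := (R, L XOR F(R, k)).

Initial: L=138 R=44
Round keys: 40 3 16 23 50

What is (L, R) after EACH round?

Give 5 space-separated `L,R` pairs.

Round 1 (k=40): L=44 R=109
Round 2 (k=3): L=109 R=98
Round 3 (k=16): L=98 R=74
Round 4 (k=23): L=74 R=207
Round 5 (k=50): L=207 R=63

Answer: 44,109 109,98 98,74 74,207 207,63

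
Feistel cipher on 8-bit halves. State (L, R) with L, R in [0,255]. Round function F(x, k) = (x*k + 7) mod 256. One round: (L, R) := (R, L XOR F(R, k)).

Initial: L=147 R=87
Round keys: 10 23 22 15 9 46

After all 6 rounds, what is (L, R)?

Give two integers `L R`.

Answer: 198 135

Derivation:
Round 1 (k=10): L=87 R=254
Round 2 (k=23): L=254 R=142
Round 3 (k=22): L=142 R=197
Round 4 (k=15): L=197 R=28
Round 5 (k=9): L=28 R=198
Round 6 (k=46): L=198 R=135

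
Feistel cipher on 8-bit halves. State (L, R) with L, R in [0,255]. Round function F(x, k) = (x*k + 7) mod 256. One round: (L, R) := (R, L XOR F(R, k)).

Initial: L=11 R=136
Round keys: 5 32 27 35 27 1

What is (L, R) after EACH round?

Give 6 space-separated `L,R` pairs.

Round 1 (k=5): L=136 R=164
Round 2 (k=32): L=164 R=15
Round 3 (k=27): L=15 R=56
Round 4 (k=35): L=56 R=160
Round 5 (k=27): L=160 R=223
Round 6 (k=1): L=223 R=70

Answer: 136,164 164,15 15,56 56,160 160,223 223,70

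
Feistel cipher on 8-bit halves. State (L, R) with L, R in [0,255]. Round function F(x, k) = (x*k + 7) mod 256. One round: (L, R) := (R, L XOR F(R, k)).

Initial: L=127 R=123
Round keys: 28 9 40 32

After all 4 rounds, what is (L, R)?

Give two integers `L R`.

Answer: 131 55

Derivation:
Round 1 (k=28): L=123 R=4
Round 2 (k=9): L=4 R=80
Round 3 (k=40): L=80 R=131
Round 4 (k=32): L=131 R=55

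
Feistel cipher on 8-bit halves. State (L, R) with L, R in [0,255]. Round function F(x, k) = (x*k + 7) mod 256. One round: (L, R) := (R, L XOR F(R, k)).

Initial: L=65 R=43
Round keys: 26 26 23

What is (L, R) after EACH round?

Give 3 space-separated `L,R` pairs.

Answer: 43,36 36,132 132,199

Derivation:
Round 1 (k=26): L=43 R=36
Round 2 (k=26): L=36 R=132
Round 3 (k=23): L=132 R=199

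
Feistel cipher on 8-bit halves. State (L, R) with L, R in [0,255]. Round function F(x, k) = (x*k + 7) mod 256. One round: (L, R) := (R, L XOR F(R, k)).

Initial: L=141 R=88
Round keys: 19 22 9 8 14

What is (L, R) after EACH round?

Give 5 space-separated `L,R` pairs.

Answer: 88,2 2,107 107,200 200,44 44,167

Derivation:
Round 1 (k=19): L=88 R=2
Round 2 (k=22): L=2 R=107
Round 3 (k=9): L=107 R=200
Round 4 (k=8): L=200 R=44
Round 5 (k=14): L=44 R=167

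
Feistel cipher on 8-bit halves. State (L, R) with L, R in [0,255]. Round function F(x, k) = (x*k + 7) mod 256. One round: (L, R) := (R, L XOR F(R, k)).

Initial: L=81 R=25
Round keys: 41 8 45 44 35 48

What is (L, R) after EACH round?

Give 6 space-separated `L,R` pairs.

Answer: 25,89 89,214 214,252 252,129 129,86 86,166

Derivation:
Round 1 (k=41): L=25 R=89
Round 2 (k=8): L=89 R=214
Round 3 (k=45): L=214 R=252
Round 4 (k=44): L=252 R=129
Round 5 (k=35): L=129 R=86
Round 6 (k=48): L=86 R=166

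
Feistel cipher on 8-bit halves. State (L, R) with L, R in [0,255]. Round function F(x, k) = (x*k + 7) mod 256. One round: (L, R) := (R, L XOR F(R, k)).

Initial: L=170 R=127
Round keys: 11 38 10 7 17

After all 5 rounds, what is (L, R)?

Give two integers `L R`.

Round 1 (k=11): L=127 R=214
Round 2 (k=38): L=214 R=180
Round 3 (k=10): L=180 R=217
Round 4 (k=7): L=217 R=66
Round 5 (k=17): L=66 R=176

Answer: 66 176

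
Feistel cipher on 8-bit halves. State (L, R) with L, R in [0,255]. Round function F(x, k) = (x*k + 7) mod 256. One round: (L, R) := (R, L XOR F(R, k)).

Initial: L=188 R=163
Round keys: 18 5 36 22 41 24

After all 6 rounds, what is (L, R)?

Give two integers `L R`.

Round 1 (k=18): L=163 R=193
Round 2 (k=5): L=193 R=111
Round 3 (k=36): L=111 R=98
Round 4 (k=22): L=98 R=28
Round 5 (k=41): L=28 R=225
Round 6 (k=24): L=225 R=3

Answer: 225 3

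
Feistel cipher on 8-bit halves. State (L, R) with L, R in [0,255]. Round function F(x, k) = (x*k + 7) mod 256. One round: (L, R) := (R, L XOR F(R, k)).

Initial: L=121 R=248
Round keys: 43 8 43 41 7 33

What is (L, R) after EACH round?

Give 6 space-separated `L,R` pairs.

Answer: 248,214 214,79 79,154 154,254 254,99 99,52

Derivation:
Round 1 (k=43): L=248 R=214
Round 2 (k=8): L=214 R=79
Round 3 (k=43): L=79 R=154
Round 4 (k=41): L=154 R=254
Round 5 (k=7): L=254 R=99
Round 6 (k=33): L=99 R=52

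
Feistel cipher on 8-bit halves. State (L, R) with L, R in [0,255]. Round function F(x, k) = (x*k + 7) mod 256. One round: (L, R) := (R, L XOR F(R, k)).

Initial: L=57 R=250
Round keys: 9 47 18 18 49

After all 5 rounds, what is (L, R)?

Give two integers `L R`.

Round 1 (k=9): L=250 R=232
Round 2 (k=47): L=232 R=101
Round 3 (k=18): L=101 R=201
Round 4 (k=18): L=201 R=76
Round 5 (k=49): L=76 R=90

Answer: 76 90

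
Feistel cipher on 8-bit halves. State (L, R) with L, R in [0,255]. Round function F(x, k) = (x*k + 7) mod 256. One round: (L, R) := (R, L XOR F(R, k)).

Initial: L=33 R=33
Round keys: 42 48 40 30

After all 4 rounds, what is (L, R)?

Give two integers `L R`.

Answer: 167 191

Derivation:
Round 1 (k=42): L=33 R=80
Round 2 (k=48): L=80 R=38
Round 3 (k=40): L=38 R=167
Round 4 (k=30): L=167 R=191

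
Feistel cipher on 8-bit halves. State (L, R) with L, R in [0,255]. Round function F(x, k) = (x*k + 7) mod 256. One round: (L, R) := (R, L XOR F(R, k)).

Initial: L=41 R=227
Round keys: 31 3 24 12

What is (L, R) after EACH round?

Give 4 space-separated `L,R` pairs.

Answer: 227,173 173,237 237,146 146,50

Derivation:
Round 1 (k=31): L=227 R=173
Round 2 (k=3): L=173 R=237
Round 3 (k=24): L=237 R=146
Round 4 (k=12): L=146 R=50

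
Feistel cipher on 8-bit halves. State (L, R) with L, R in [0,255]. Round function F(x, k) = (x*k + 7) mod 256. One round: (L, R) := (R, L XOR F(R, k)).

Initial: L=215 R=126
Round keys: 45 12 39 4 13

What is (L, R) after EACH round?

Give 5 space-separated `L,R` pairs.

Round 1 (k=45): L=126 R=250
Round 2 (k=12): L=250 R=193
Round 3 (k=39): L=193 R=148
Round 4 (k=4): L=148 R=150
Round 5 (k=13): L=150 R=49

Answer: 126,250 250,193 193,148 148,150 150,49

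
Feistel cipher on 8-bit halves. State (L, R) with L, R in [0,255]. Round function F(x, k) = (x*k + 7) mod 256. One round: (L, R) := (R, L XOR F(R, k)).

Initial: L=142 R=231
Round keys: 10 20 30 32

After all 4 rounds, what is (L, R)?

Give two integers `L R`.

Round 1 (k=10): L=231 R=131
Round 2 (k=20): L=131 R=164
Round 3 (k=30): L=164 R=188
Round 4 (k=32): L=188 R=35

Answer: 188 35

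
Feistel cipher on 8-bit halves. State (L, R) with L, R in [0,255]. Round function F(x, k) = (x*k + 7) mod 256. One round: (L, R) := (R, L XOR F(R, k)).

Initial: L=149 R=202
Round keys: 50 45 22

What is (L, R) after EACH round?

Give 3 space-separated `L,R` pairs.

Answer: 202,238 238,23 23,239

Derivation:
Round 1 (k=50): L=202 R=238
Round 2 (k=45): L=238 R=23
Round 3 (k=22): L=23 R=239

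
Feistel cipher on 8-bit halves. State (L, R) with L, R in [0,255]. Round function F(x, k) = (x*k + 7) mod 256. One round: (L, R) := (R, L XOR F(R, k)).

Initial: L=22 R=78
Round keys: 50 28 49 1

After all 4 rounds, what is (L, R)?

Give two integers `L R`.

Answer: 193 213

Derivation:
Round 1 (k=50): L=78 R=85
Round 2 (k=28): L=85 R=29
Round 3 (k=49): L=29 R=193
Round 4 (k=1): L=193 R=213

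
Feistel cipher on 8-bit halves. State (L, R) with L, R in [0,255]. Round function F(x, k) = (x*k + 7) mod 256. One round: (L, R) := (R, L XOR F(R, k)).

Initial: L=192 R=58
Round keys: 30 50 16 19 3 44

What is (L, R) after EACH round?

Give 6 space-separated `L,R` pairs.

Round 1 (k=30): L=58 R=19
Round 2 (k=50): L=19 R=135
Round 3 (k=16): L=135 R=100
Round 4 (k=19): L=100 R=244
Round 5 (k=3): L=244 R=135
Round 6 (k=44): L=135 R=207

Answer: 58,19 19,135 135,100 100,244 244,135 135,207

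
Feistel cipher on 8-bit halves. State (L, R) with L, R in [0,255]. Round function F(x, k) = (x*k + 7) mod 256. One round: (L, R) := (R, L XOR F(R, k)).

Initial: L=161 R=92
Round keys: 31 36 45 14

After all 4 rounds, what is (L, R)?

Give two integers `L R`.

Round 1 (k=31): L=92 R=138
Round 2 (k=36): L=138 R=51
Round 3 (k=45): L=51 R=116
Round 4 (k=14): L=116 R=108

Answer: 116 108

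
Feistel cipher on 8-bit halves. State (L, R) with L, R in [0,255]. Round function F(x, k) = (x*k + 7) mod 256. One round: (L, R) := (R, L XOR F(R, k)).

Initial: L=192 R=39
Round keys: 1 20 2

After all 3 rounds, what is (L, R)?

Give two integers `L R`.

Round 1 (k=1): L=39 R=238
Round 2 (k=20): L=238 R=184
Round 3 (k=2): L=184 R=153

Answer: 184 153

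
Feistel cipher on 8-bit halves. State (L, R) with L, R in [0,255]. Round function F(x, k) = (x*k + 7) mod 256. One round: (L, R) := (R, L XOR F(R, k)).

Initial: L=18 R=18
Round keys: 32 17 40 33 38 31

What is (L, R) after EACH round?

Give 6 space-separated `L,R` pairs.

Answer: 18,85 85,190 190,226 226,151 151,147 147,67

Derivation:
Round 1 (k=32): L=18 R=85
Round 2 (k=17): L=85 R=190
Round 3 (k=40): L=190 R=226
Round 4 (k=33): L=226 R=151
Round 5 (k=38): L=151 R=147
Round 6 (k=31): L=147 R=67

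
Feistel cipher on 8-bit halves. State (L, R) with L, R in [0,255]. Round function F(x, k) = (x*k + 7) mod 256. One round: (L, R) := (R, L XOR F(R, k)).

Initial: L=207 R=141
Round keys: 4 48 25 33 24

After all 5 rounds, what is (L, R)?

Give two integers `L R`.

Answer: 22 162

Derivation:
Round 1 (k=4): L=141 R=244
Round 2 (k=48): L=244 R=74
Round 3 (k=25): L=74 R=181
Round 4 (k=33): L=181 R=22
Round 5 (k=24): L=22 R=162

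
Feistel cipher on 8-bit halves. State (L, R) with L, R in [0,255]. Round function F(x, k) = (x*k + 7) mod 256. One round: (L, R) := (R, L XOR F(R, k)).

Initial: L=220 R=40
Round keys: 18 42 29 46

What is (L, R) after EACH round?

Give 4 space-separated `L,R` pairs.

Round 1 (k=18): L=40 R=11
Round 2 (k=42): L=11 R=253
Round 3 (k=29): L=253 R=187
Round 4 (k=46): L=187 R=92

Answer: 40,11 11,253 253,187 187,92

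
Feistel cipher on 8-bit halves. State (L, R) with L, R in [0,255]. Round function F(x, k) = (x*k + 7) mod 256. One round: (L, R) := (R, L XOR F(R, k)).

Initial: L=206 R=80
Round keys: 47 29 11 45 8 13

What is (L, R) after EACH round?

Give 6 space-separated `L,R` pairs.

Round 1 (k=47): L=80 R=121
Round 2 (k=29): L=121 R=236
Round 3 (k=11): L=236 R=82
Round 4 (k=45): L=82 R=157
Round 5 (k=8): L=157 R=189
Round 6 (k=13): L=189 R=61

Answer: 80,121 121,236 236,82 82,157 157,189 189,61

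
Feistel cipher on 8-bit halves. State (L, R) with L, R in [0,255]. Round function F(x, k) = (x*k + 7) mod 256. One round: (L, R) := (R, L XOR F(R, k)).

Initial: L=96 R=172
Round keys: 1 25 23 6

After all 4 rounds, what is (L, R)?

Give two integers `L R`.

Answer: 154 173

Derivation:
Round 1 (k=1): L=172 R=211
Round 2 (k=25): L=211 R=14
Round 3 (k=23): L=14 R=154
Round 4 (k=6): L=154 R=173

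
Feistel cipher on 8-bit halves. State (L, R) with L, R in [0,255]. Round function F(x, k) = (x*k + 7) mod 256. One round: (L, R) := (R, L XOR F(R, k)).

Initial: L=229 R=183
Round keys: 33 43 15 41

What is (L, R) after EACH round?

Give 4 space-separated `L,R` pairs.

Answer: 183,123 123,7 7,11 11,205

Derivation:
Round 1 (k=33): L=183 R=123
Round 2 (k=43): L=123 R=7
Round 3 (k=15): L=7 R=11
Round 4 (k=41): L=11 R=205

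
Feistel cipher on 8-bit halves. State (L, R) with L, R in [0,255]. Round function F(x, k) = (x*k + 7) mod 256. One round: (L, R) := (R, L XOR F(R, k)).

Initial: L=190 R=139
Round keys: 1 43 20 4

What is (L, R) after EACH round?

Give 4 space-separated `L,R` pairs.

Round 1 (k=1): L=139 R=44
Round 2 (k=43): L=44 R=224
Round 3 (k=20): L=224 R=171
Round 4 (k=4): L=171 R=83

Answer: 139,44 44,224 224,171 171,83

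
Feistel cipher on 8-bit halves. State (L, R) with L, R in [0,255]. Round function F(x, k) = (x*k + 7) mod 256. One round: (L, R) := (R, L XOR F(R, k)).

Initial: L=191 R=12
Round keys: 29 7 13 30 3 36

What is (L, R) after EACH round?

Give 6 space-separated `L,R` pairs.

Round 1 (k=29): L=12 R=220
Round 2 (k=7): L=220 R=7
Round 3 (k=13): L=7 R=190
Round 4 (k=30): L=190 R=76
Round 5 (k=3): L=76 R=85
Round 6 (k=36): L=85 R=183

Answer: 12,220 220,7 7,190 190,76 76,85 85,183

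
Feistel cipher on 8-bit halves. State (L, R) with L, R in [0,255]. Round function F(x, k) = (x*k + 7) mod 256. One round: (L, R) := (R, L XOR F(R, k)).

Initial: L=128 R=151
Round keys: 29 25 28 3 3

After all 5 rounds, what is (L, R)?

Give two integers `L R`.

Answer: 192 106

Derivation:
Round 1 (k=29): L=151 R=162
Round 2 (k=25): L=162 R=78
Round 3 (k=28): L=78 R=45
Round 4 (k=3): L=45 R=192
Round 5 (k=3): L=192 R=106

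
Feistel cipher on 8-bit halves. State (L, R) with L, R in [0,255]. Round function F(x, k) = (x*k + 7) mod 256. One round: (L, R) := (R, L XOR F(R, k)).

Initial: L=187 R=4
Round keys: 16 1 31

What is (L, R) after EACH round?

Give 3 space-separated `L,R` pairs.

Round 1 (k=16): L=4 R=252
Round 2 (k=1): L=252 R=7
Round 3 (k=31): L=7 R=28

Answer: 4,252 252,7 7,28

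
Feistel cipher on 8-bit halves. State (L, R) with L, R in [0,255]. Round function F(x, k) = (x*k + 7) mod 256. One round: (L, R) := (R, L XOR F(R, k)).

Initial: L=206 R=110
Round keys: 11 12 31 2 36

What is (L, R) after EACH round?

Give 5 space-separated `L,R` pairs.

Answer: 110,15 15,213 213,221 221,20 20,10

Derivation:
Round 1 (k=11): L=110 R=15
Round 2 (k=12): L=15 R=213
Round 3 (k=31): L=213 R=221
Round 4 (k=2): L=221 R=20
Round 5 (k=36): L=20 R=10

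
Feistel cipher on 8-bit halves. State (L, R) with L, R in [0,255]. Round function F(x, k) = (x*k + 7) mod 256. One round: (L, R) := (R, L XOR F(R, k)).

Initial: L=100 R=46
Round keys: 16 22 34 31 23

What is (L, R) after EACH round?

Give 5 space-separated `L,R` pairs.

Answer: 46,131 131,103 103,54 54,246 246,23

Derivation:
Round 1 (k=16): L=46 R=131
Round 2 (k=22): L=131 R=103
Round 3 (k=34): L=103 R=54
Round 4 (k=31): L=54 R=246
Round 5 (k=23): L=246 R=23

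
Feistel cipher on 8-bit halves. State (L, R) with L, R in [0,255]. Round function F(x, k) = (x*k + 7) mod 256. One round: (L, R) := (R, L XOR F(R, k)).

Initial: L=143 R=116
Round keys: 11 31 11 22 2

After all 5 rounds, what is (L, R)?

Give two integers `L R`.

Answer: 72 55

Derivation:
Round 1 (k=11): L=116 R=140
Round 2 (k=31): L=140 R=143
Round 3 (k=11): L=143 R=160
Round 4 (k=22): L=160 R=72
Round 5 (k=2): L=72 R=55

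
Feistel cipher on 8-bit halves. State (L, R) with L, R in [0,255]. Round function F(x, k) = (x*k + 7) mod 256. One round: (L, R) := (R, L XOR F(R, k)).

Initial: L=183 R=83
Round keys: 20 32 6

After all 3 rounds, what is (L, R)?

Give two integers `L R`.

Round 1 (k=20): L=83 R=52
Round 2 (k=32): L=52 R=212
Round 3 (k=6): L=212 R=203

Answer: 212 203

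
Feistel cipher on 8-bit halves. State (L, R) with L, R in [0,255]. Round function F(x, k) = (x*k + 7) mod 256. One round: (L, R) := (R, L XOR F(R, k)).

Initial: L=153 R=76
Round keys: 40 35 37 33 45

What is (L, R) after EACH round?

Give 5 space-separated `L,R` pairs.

Round 1 (k=40): L=76 R=126
Round 2 (k=35): L=126 R=13
Round 3 (k=37): L=13 R=150
Round 4 (k=33): L=150 R=80
Round 5 (k=45): L=80 R=129

Answer: 76,126 126,13 13,150 150,80 80,129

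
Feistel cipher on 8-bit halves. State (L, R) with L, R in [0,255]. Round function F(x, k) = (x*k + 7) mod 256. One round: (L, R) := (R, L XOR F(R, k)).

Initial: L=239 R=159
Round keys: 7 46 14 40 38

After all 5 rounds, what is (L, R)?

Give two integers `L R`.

Answer: 1 185

Derivation:
Round 1 (k=7): L=159 R=143
Round 2 (k=46): L=143 R=38
Round 3 (k=14): L=38 R=148
Round 4 (k=40): L=148 R=1
Round 5 (k=38): L=1 R=185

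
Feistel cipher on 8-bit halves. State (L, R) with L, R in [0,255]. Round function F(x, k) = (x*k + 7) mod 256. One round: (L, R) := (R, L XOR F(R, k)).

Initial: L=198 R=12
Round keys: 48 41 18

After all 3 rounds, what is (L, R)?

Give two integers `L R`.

Round 1 (k=48): L=12 R=129
Round 2 (k=41): L=129 R=188
Round 3 (k=18): L=188 R=190

Answer: 188 190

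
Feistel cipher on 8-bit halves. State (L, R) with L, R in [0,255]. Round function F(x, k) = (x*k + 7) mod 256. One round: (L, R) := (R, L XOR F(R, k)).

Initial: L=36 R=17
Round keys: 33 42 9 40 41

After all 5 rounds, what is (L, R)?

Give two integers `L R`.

Round 1 (k=33): L=17 R=28
Round 2 (k=42): L=28 R=142
Round 3 (k=9): L=142 R=25
Round 4 (k=40): L=25 R=97
Round 5 (k=41): L=97 R=137

Answer: 97 137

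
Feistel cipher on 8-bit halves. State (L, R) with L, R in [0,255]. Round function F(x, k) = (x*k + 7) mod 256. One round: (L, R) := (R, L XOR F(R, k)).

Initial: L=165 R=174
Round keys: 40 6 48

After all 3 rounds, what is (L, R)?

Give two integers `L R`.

Round 1 (k=40): L=174 R=146
Round 2 (k=6): L=146 R=221
Round 3 (k=48): L=221 R=229

Answer: 221 229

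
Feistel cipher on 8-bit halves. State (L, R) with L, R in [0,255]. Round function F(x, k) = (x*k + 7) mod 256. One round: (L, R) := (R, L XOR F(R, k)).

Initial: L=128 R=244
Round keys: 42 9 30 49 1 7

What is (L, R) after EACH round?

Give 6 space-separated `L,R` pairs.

Answer: 244,143 143,250 250,220 220,217 217,60 60,114

Derivation:
Round 1 (k=42): L=244 R=143
Round 2 (k=9): L=143 R=250
Round 3 (k=30): L=250 R=220
Round 4 (k=49): L=220 R=217
Round 5 (k=1): L=217 R=60
Round 6 (k=7): L=60 R=114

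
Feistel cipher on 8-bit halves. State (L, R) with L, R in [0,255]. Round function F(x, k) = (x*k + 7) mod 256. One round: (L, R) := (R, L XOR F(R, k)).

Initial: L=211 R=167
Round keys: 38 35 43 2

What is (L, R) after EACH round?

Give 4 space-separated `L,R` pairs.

Round 1 (k=38): L=167 R=2
Round 2 (k=35): L=2 R=234
Round 3 (k=43): L=234 R=87
Round 4 (k=2): L=87 R=95

Answer: 167,2 2,234 234,87 87,95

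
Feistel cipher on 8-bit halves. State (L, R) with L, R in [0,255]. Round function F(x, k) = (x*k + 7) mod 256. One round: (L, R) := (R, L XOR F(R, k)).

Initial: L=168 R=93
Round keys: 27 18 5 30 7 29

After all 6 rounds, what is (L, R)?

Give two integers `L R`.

Round 1 (k=27): L=93 R=126
Round 2 (k=18): L=126 R=190
Round 3 (k=5): L=190 R=195
Round 4 (k=30): L=195 R=95
Round 5 (k=7): L=95 R=99
Round 6 (k=29): L=99 R=97

Answer: 99 97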